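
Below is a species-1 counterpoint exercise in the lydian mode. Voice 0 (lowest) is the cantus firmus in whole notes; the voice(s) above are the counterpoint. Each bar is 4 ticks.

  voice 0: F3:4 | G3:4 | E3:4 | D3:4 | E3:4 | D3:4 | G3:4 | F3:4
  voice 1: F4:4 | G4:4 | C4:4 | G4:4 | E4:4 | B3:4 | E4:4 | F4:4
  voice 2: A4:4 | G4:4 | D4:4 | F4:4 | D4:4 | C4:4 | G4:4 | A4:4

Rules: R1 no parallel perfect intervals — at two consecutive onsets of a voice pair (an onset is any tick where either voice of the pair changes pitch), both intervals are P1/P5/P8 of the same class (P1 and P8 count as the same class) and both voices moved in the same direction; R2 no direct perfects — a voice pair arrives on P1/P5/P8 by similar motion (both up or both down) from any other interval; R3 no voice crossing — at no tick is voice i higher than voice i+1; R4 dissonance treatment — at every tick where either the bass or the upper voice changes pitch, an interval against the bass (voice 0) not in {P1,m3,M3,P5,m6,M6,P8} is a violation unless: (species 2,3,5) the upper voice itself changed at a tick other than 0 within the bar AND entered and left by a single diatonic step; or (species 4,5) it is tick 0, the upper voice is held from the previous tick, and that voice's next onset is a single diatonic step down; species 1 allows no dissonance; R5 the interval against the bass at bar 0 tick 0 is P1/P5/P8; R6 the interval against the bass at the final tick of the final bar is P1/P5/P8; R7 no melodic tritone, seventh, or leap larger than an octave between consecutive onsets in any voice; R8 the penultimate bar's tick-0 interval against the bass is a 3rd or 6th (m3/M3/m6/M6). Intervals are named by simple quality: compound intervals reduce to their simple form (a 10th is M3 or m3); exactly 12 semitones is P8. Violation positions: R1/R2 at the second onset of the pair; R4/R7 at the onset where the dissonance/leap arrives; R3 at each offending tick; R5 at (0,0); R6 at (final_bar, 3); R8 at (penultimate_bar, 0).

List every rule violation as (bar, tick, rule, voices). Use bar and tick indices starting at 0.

(0, 0, R5, (0, 2))
(1, 0, R1, (0, 1))
(2, 0, R4, (0, 2))
(3, 0, R3, (1, 2))
(3, 0, R4, (0, 1))
(3, 1, R3, (1, 2))
(3, 2, R3, (1, 2))
(3, 3, R3, (1, 2))
(4, 0, R3, (1, 2))
(4, 0, R4, (0, 2))
(4, 1, R3, (1, 2))
(4, 2, R3, (1, 2))
(4, 3, R3, (1, 2))
(5, 0, R4, (0, 2))
(6, 0, R2, (0, 2))
(6, 0, R8, (0, 2))
(7, 3, R6, (0, 2))

bar 0: v0=F3 v1=F4 v2=A4 downbeat M3
bar 1: v0=G3 v1=G4 v2=G4 downbeat P8
bar 2: v0=E3 v1=C4 v2=D4 downbeat m7
bar 3: v0=D3 v1=G4 v2=F4 downbeat m3
bar 4: v0=E3 v1=E4 v2=D4 downbeat m7
bar 5: v0=D3 v1=B3 v2=C4 downbeat m7
bar 6: v0=G3 v1=E4 v2=G4 downbeat P8
bar 7: v0=F3 v1=F4 v2=A4 downbeat M3
  -> R5 @ bar 0 tick 0 v(0, 2): opens on M3
  -> R1 @ bar 1 tick 0 v(0, 1): F3/F4 P8 -> G3/G4 P8 similar
  -> R4 @ bar 2 tick 0 v(0, 2): E3/D4 m7 untreated
  -> R3 @ bar 3 tick 0 v(1, 2): G4 above F4
  -> R4 @ bar 3 tick 0 v(0, 1): D3/G4 P4 untreated
  -> R3 @ bar 3 tick 1 v(1, 2): G4 above F4
  -> R3 @ bar 3 tick 2 v(1, 2): G4 above F4
  -> R3 @ bar 3 tick 3 v(1, 2): G4 above F4
  -> R3 @ bar 4 tick 0 v(1, 2): E4 above D4
  -> R4 @ bar 4 tick 0 v(0, 2): E3/D4 m7 untreated
  -> R3 @ bar 4 tick 1 v(1, 2): E4 above D4
  -> R3 @ bar 4 tick 2 v(1, 2): E4 above D4
  -> R3 @ bar 4 tick 3 v(1, 2): E4 above D4
  -> R4 @ bar 5 tick 0 v(0, 2): D3/C4 m7 untreated
  -> R2 @ bar 6 tick 0 v(0, 2): D3/C4 m7 -> G3/G4 P8 similar
  -> R8 @ bar 6 tick 0 v(0, 2): penult P8 not 3rd/6th
  -> R6 @ bar 7 tick 3 v(0, 2): closes on M3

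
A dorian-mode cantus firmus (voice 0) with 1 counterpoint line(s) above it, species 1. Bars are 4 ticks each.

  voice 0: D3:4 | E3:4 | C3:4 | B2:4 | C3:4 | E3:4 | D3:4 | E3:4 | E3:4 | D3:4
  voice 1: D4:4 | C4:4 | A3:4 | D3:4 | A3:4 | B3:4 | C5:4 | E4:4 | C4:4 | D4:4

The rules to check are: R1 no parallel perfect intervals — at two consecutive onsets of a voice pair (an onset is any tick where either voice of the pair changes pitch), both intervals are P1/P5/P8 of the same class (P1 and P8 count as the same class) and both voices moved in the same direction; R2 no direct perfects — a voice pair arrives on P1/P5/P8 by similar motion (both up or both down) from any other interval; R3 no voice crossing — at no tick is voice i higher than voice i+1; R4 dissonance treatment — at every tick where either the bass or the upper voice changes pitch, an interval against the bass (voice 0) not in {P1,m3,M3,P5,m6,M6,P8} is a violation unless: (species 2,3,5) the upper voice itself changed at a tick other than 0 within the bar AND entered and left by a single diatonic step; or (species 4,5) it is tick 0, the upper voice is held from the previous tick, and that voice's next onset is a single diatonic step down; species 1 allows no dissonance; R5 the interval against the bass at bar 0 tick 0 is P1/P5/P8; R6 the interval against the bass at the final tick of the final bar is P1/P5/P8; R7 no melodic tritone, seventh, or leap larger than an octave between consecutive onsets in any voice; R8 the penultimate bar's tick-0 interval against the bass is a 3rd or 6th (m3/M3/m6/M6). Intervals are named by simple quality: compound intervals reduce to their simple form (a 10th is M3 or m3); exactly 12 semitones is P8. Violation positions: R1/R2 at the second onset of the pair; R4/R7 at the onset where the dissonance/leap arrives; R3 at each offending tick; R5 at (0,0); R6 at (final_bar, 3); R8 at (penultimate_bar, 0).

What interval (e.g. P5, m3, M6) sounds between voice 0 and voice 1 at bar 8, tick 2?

voice 0=E3 voice 1=C4 -> m6

m6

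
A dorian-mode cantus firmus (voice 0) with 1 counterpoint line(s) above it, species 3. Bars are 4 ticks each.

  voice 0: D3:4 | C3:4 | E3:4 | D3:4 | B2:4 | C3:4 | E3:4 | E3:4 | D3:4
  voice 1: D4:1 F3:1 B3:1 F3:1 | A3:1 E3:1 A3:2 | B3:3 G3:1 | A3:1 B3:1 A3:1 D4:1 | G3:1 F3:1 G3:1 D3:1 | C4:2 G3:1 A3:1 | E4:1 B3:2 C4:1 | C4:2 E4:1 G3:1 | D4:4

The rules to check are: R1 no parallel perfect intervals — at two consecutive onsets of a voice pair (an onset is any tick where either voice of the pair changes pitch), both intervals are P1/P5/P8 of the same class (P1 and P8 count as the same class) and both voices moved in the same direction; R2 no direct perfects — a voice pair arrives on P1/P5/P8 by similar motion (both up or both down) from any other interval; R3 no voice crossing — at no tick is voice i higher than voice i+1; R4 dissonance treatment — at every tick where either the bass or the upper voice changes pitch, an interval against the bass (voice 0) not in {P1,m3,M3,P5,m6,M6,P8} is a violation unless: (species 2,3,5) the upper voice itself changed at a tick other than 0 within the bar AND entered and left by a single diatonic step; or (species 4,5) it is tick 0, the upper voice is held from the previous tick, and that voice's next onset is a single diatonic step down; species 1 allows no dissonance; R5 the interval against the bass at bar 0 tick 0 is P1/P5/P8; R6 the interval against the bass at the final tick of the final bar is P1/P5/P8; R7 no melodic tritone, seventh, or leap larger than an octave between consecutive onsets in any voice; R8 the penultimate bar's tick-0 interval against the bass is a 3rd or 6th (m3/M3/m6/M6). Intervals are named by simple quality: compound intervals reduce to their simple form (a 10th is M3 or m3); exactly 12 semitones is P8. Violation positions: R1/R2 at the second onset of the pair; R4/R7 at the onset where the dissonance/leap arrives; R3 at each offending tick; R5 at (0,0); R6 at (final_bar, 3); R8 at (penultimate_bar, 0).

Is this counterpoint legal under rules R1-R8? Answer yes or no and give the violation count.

No (6 violations)

bar 0: v0=D3 v1=D4 (P8)
bar 1: v0=C3 v1=A3 (M6)
bar 2: v0=E3 v1=B3 (P5)
bar 3: v0=D3 v1=A3 (P5)
bar 4: v0=B2 v1=G3 (m6)
bar 5: v0=C3 v1=C4 (P8)
bar 6: v0=E3 v1=E4 (P8)
bar 7: v0=E3 v1=C4 (m6)
bar 8: v0=D3 v1=D4 (P8)
  R7 @ bar0.2: F3->B3 leap 6st
  R7 @ bar0.3: B3->F3 leap 6st
  R2 @ bar2.0: C3/A3 M6 -> E3/B3 P5 similar
  R2 @ bar5.0: B2/D3 m3 -> C3/C4 P8 similar
  R7 @ bar5.0: D3->C4 leap 10st
  R2 @ bar6.0: C3/A3 M6 -> E3/E4 P8 similar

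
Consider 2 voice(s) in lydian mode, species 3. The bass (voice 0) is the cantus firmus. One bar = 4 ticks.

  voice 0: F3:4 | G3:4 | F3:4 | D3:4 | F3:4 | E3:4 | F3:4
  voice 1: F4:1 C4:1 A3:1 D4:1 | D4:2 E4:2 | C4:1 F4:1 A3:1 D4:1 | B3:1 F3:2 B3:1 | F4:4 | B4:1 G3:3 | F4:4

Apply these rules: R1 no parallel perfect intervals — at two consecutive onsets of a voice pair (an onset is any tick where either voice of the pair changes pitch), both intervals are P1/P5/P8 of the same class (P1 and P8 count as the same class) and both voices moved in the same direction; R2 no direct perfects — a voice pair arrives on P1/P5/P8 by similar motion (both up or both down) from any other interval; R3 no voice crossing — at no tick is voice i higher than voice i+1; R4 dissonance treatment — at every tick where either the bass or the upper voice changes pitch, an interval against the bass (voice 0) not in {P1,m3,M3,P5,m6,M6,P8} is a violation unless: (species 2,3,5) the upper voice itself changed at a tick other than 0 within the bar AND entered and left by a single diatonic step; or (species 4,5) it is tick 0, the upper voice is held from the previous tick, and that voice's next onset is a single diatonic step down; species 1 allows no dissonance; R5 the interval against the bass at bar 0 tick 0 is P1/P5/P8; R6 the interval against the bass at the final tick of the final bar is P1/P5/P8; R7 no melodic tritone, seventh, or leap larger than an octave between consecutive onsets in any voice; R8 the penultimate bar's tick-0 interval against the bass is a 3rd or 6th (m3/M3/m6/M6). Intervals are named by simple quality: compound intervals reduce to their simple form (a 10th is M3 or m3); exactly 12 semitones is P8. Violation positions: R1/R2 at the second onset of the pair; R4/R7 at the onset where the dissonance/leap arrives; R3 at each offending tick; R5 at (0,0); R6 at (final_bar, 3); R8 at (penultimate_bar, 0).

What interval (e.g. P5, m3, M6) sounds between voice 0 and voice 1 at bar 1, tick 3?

voice 0=G3 voice 1=E4 -> M6

M6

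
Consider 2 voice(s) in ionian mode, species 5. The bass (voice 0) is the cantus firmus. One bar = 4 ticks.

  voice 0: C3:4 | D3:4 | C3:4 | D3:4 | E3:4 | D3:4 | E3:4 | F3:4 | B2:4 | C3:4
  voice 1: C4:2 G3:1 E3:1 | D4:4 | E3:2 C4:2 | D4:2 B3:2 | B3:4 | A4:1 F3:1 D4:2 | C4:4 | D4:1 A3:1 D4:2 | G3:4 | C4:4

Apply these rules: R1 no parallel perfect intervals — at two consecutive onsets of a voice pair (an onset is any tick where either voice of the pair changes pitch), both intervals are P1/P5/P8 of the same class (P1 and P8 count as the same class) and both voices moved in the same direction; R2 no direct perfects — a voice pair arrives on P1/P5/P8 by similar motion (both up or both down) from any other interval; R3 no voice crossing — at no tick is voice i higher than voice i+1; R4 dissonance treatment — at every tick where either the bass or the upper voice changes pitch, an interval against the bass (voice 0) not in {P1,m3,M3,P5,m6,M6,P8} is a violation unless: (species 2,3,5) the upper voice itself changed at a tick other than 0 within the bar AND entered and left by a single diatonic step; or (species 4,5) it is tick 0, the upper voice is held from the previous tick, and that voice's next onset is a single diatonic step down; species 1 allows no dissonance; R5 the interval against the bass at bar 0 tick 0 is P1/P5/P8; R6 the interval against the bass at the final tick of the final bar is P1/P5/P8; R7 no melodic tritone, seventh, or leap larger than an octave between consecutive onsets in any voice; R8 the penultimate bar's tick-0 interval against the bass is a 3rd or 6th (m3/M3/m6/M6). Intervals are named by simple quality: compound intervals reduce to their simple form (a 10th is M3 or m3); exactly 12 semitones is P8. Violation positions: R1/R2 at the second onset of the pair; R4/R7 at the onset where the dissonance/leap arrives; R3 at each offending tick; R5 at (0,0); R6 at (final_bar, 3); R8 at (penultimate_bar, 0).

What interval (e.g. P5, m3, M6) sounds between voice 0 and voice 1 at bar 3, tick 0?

P8

voice 0=D3 voice 1=D4 -> P8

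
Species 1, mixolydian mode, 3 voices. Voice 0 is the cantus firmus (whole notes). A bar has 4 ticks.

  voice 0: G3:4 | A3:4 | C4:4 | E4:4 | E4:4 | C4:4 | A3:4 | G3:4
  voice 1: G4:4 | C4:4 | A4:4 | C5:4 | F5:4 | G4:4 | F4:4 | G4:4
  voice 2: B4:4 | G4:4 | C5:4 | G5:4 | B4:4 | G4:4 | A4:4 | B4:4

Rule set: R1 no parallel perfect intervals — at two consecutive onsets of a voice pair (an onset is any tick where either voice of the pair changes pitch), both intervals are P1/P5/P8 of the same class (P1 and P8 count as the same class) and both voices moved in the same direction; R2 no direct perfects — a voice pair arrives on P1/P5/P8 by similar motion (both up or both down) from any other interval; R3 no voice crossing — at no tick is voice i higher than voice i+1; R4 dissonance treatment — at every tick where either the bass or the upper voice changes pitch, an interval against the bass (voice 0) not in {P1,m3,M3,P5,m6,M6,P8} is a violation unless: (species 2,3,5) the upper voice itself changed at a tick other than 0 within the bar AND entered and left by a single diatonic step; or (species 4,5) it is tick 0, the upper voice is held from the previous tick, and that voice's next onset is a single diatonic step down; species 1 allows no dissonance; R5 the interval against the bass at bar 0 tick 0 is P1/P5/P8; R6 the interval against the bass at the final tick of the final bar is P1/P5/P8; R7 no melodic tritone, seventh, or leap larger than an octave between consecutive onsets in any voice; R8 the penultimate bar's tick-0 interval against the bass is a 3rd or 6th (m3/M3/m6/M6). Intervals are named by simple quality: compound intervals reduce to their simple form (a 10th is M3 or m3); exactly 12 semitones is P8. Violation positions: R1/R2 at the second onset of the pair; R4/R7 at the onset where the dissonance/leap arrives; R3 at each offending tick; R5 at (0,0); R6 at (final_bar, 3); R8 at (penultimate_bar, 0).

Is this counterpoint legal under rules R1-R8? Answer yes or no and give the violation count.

No (16 violations)

bar 0: v0=G3 v1=G4 v2=B4 (M3)
bar 1: v0=A3 v1=C4 v2=G4 (m7)
bar 2: v0=C4 v1=A4 v2=C5 (P8)
bar 3: v0=E4 v1=C5 v2=G5 (m3)
bar 4: v0=E4 v1=F5 v2=B4 (P5)
bar 5: v0=C4 v1=G4 v2=G4 (P5)
bar 6: v0=A3 v1=F4 v2=A4 (P8)
bar 7: v0=G3 v1=G4 v2=B4 (M3)
  R5 @ bar0.0: opens on M3
  R2 @ bar1.0: G4/B4 M3 -> C4/G4 P5 similar
  R4 @ bar1.0: A3/G4 m7 untreated
  R2 @ bar2.0: A3/G4 m7 -> C4/C5 P8 similar
  R2 @ bar3.0: A4/C5 m3 -> C5/G5 P5 similar
  R3 @ bar4.0: F5 above B4
  R4 @ bar4.0: E4/F5 m2 untreated
  R3 @ bar4.1: F5 above B4
  R3 @ bar4.2: F5 above B4
  R3 @ bar4.3: F5 above B4
  R1 @ bar5.0: E4/B4 P5 -> C4/G4 P5 similar
  R2 @ bar5.0: E4/F5 m2 -> C4/G4 P5 similar
  R2 @ bar5.0: F5/B4 TT -> G4/G4 P1 similar
  R7 @ bar5.0: F5->G4 leap 10st
  R8 @ bar6.0: penult P8 not 3rd/6th
  R6 @ bar7.3: closes on M3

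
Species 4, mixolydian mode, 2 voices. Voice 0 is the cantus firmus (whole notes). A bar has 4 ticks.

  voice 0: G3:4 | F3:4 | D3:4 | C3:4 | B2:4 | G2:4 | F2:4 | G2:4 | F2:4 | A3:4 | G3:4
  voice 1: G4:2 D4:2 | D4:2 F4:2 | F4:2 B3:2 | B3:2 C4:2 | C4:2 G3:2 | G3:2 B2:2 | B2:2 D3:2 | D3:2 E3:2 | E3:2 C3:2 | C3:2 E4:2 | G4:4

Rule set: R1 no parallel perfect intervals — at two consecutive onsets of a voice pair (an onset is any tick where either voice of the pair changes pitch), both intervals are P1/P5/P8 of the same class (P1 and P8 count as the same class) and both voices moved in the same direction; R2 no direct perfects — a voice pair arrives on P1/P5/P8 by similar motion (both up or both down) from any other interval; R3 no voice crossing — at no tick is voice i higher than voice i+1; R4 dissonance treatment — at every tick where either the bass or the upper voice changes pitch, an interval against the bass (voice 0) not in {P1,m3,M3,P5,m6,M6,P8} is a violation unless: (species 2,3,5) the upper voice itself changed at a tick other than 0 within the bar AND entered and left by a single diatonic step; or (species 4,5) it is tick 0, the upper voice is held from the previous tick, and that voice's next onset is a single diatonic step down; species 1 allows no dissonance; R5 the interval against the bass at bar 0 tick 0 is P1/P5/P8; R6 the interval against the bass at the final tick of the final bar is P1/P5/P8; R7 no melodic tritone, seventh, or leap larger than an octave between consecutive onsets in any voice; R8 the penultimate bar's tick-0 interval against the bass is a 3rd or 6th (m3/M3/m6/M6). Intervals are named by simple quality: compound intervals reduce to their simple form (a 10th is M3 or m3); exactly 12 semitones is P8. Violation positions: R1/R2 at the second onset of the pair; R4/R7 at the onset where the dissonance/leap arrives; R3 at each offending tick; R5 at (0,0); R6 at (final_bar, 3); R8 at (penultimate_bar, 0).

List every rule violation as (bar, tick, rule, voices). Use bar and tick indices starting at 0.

bar 0: v0=G3 v1=G4 downbeat P8
bar 1: v0=F3 v1=D4 downbeat M6
bar 2: v0=D3 v1=F4 downbeat m3
bar 3: v0=C3 v1=B3 downbeat M7
bar 4: v0=B2 v1=C4 downbeat m2
bar 5: v0=G2 v1=G3 downbeat P8
bar 6: v0=F2 v1=B2 downbeat TT
bar 7: v0=G2 v1=D3 downbeat P5
bar 8: v0=F2 v1=E3 downbeat M7
bar 9: v0=A3 v1=C3 downbeat M6
bar 10: v0=G3 v1=G4 downbeat P8
  -> R7 @ bar 2 tick 2 v(1,): F4->B3 leap 6st
  -> R4 @ bar 3 tick 0 v(0, 1): C3/B3 M7 untreated
  -> R4 @ bar 4 tick 0 v(0, 1): B2/C4 m2 untreated
  -> R4 @ bar 6 tick 0 v(0, 1): F2/B2 TT untreated
  -> R4 @ bar 8 tick 0 v(0, 1): F2/E3 M7 untreated
  -> R3 @ bar 9 tick 0 v(0, 1): A3 above C3
  -> R7 @ bar 9 tick 0 v(0,): F2->A3 leap 16st
  -> R3 @ bar 9 tick 1 v(0, 1): A3 above C3
  -> R7 @ bar 9 tick 2 v(1,): C3->E4 leap 16st

(2, 2, R7, (1,))
(3, 0, R4, (0, 1))
(4, 0, R4, (0, 1))
(6, 0, R4, (0, 1))
(8, 0, R4, (0, 1))
(9, 0, R3, (0, 1))
(9, 0, R7, (0,))
(9, 1, R3, (0, 1))
(9, 2, R7, (1,))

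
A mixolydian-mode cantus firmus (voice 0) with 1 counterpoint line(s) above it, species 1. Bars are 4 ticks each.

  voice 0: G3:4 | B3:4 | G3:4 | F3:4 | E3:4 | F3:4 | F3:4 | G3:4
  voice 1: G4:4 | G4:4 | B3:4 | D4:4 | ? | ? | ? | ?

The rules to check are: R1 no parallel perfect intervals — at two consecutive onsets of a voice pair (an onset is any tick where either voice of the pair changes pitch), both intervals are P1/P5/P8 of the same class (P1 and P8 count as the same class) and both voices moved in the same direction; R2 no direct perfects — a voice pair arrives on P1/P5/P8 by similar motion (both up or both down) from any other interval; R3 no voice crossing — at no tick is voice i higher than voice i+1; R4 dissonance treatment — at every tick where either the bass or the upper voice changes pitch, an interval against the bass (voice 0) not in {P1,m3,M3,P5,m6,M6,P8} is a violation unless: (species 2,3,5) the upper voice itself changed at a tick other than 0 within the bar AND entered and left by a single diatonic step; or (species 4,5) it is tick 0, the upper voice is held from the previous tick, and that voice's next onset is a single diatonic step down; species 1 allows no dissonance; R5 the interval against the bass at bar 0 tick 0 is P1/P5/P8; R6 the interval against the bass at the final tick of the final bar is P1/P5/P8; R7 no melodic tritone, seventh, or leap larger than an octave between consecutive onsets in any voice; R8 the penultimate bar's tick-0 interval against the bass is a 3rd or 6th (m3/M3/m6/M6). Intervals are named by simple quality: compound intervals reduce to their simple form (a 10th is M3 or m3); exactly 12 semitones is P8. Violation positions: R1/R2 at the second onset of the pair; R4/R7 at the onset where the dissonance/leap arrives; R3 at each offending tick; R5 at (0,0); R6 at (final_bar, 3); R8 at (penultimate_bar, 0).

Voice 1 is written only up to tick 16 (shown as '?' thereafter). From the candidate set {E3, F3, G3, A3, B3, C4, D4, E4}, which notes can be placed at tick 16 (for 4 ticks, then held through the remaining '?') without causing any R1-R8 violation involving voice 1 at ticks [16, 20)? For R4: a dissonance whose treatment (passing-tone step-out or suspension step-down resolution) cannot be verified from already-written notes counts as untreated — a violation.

E3: violates R2,R7
F3: violates R4
G3: legal
A3: violates R4
B3: violates R2
C4: legal
D4: violates R4
E4: legal

{C4, E4, G3}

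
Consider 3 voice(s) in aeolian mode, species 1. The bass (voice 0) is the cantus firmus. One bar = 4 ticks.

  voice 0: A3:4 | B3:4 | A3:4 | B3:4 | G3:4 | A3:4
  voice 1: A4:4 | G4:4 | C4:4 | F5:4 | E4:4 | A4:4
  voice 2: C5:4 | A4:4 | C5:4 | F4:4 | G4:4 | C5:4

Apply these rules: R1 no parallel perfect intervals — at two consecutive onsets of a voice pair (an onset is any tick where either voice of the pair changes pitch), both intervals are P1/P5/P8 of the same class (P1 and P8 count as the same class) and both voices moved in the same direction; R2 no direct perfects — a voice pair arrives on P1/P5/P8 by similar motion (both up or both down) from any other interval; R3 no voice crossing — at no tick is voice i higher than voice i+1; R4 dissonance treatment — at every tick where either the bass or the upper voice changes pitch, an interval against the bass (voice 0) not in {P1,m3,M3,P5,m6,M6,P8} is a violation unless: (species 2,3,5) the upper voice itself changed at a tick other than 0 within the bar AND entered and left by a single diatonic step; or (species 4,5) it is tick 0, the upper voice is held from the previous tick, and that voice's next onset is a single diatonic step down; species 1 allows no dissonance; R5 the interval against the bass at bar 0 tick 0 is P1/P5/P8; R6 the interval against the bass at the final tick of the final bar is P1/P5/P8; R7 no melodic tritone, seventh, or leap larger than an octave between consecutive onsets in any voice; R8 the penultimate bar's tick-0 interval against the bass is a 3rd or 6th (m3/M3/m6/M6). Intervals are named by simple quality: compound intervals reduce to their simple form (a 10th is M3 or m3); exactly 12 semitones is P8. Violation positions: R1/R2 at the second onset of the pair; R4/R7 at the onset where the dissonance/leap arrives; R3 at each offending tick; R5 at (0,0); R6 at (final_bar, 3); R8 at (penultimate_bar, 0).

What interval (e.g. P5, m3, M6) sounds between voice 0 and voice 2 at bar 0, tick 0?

voice 0=A3 voice 2=C5 -> m3

m3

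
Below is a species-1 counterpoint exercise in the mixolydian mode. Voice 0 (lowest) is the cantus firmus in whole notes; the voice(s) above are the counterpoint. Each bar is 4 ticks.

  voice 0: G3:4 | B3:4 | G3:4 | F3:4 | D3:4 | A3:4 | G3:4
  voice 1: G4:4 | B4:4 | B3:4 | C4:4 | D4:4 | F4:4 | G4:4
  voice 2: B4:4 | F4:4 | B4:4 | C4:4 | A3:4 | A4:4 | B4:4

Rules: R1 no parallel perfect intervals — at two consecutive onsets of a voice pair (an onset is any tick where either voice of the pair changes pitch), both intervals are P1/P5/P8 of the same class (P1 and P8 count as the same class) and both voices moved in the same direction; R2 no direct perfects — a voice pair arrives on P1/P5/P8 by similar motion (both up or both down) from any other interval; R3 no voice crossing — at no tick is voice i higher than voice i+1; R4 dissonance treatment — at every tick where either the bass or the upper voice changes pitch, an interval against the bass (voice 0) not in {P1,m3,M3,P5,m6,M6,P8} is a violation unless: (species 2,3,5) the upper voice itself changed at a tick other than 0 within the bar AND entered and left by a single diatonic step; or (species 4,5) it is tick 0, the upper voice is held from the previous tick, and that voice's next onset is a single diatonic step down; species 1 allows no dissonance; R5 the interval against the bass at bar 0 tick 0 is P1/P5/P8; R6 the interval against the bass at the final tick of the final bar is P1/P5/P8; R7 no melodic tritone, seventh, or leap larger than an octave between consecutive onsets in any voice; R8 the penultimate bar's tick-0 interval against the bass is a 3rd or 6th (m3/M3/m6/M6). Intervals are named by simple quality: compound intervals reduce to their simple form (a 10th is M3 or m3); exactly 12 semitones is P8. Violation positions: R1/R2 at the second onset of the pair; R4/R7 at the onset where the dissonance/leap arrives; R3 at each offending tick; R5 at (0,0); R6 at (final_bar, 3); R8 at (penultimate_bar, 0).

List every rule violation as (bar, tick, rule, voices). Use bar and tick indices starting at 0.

bar 0: v0=G3 v1=G4 v2=B4 downbeat M3
bar 1: v0=B3 v1=B4 v2=F4 downbeat TT
bar 2: v0=G3 v1=B3 v2=B4 downbeat M3
bar 3: v0=F3 v1=C4 v2=C4 downbeat P5
bar 4: v0=D3 v1=D4 v2=A3 downbeat P5
bar 5: v0=A3 v1=F4 v2=A4 downbeat P8
bar 6: v0=G3 v1=G4 v2=B4 downbeat M3
  -> R5 @ bar 0 tick 0 v(0, 2): opens on M3
  -> R1 @ bar 1 tick 0 v(0, 1): G3/G4 P8 -> B3/B4 P8 similar
  -> R3 @ bar 1 tick 0 v(1, 2): B4 above F4
  -> R4 @ bar 1 tick 0 v(0, 2): B3/F4 TT untreated
  -> R7 @ bar 1 tick 0 v(2,): B4->F4 leap 6st
  -> R3 @ bar 1 tick 1 v(1, 2): B4 above F4
  -> R3 @ bar 1 tick 2 v(1, 2): B4 above F4
  -> R3 @ bar 1 tick 3 v(1, 2): B4 above F4
  -> R7 @ bar 2 tick 0 v(2,): F4->B4 leap 6st
  -> R2 @ bar 3 tick 0 v(0, 2): G3/B4 M3 -> F3/C4 P5 similar
  -> R7 @ bar 3 tick 0 v(2,): B4->C4 leap 11st
  -> R1 @ bar 4 tick 0 v(0, 2): F3/C4 P5 -> D3/A3 P5 similar
  -> R3 @ bar 4 tick 0 v(1, 2): D4 above A3
  -> R3 @ bar 4 tick 1 v(1, 2): D4 above A3
  -> R3 @ bar 4 tick 2 v(1, 2): D4 above A3
  -> R3 @ bar 4 tick 3 v(1, 2): D4 above A3
  -> R2 @ bar 5 tick 0 v(0, 2): D3/A3 P5 -> A3/A4 P8 similar
  -> R8 @ bar 5 tick 0 v(0, 2): penult P8 not 3rd/6th
  -> R6 @ bar 6 tick 3 v(0, 2): closes on M3

(0, 0, R5, (0, 2))
(1, 0, R1, (0, 1))
(1, 0, R3, (1, 2))
(1, 0, R4, (0, 2))
(1, 0, R7, (2,))
(1, 1, R3, (1, 2))
(1, 2, R3, (1, 2))
(1, 3, R3, (1, 2))
(2, 0, R7, (2,))
(3, 0, R2, (0, 2))
(3, 0, R7, (2,))
(4, 0, R1, (0, 2))
(4, 0, R3, (1, 2))
(4, 1, R3, (1, 2))
(4, 2, R3, (1, 2))
(4, 3, R3, (1, 2))
(5, 0, R2, (0, 2))
(5, 0, R8, (0, 2))
(6, 3, R6, (0, 2))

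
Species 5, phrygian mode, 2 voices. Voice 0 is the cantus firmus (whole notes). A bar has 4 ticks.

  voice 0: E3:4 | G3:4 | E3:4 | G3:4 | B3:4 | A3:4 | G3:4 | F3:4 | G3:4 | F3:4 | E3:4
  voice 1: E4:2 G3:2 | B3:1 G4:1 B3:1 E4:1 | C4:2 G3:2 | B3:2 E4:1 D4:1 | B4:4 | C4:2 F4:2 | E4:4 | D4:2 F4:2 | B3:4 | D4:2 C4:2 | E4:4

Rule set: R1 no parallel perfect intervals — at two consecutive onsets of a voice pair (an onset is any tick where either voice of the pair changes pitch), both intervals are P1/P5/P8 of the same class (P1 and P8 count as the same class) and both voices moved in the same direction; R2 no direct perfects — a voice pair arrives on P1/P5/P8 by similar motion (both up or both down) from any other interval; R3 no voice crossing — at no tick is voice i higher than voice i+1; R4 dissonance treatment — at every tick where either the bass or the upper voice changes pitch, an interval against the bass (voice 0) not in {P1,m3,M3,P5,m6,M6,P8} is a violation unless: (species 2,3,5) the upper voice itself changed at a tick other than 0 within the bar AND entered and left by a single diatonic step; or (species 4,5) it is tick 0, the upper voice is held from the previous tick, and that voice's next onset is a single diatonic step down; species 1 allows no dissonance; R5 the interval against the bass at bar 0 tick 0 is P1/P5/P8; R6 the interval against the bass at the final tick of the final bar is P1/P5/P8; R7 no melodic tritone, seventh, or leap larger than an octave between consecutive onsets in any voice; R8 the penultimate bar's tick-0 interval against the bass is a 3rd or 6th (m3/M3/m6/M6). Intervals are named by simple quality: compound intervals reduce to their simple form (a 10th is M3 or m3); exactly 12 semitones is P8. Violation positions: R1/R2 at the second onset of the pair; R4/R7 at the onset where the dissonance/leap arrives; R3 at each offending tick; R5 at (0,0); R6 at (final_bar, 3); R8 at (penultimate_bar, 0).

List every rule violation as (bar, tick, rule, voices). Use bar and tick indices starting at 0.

(4, 0, R2, (0, 1))
(5, 0, R7, (1,))
(8, 0, R7, (1,))

bar 0: v0=E3 v1=E4 downbeat P8
bar 1: v0=G3 v1=B3 downbeat M3
bar 2: v0=E3 v1=C4 downbeat m6
bar 3: v0=G3 v1=B3 downbeat M3
bar 4: v0=B3 v1=B4 downbeat P8
bar 5: v0=A3 v1=C4 downbeat m3
bar 6: v0=G3 v1=E4 downbeat M6
bar 7: v0=F3 v1=D4 downbeat M6
bar 8: v0=G3 v1=B3 downbeat M3
bar 9: v0=F3 v1=D4 downbeat M6
bar 10: v0=E3 v1=E4 downbeat P8
  -> R2 @ bar 4 tick 0 v(0, 1): G3/D4 P5 -> B3/B4 P8 similar
  -> R7 @ bar 5 tick 0 v(1,): B4->C4 leap 11st
  -> R7 @ bar 8 tick 0 v(1,): F4->B3 leap 6st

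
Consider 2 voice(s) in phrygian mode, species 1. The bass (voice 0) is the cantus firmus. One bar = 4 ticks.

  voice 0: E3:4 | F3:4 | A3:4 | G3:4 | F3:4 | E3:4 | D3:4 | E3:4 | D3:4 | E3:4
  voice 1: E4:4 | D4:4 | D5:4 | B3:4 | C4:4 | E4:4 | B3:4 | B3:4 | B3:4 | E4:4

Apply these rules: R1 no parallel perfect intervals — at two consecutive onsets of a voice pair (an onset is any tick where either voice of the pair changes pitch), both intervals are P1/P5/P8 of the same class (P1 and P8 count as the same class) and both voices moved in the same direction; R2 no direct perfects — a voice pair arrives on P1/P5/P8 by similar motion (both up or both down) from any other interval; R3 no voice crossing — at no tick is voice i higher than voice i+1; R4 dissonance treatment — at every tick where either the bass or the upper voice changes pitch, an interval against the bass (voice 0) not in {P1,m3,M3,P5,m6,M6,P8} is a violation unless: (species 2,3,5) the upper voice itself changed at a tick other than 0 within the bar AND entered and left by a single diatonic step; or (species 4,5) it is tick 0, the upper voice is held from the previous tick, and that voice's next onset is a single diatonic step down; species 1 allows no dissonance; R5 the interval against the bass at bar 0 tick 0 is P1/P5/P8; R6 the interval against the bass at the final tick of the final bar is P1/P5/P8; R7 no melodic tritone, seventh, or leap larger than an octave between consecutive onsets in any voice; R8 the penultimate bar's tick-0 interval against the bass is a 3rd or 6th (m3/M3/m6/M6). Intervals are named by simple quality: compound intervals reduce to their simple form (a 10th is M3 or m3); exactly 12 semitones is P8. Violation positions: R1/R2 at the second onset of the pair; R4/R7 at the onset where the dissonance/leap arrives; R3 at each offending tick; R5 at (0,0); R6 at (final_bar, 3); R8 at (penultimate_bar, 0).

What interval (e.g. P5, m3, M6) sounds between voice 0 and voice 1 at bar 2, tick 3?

voice 0=A3 voice 1=D5 -> P4

P4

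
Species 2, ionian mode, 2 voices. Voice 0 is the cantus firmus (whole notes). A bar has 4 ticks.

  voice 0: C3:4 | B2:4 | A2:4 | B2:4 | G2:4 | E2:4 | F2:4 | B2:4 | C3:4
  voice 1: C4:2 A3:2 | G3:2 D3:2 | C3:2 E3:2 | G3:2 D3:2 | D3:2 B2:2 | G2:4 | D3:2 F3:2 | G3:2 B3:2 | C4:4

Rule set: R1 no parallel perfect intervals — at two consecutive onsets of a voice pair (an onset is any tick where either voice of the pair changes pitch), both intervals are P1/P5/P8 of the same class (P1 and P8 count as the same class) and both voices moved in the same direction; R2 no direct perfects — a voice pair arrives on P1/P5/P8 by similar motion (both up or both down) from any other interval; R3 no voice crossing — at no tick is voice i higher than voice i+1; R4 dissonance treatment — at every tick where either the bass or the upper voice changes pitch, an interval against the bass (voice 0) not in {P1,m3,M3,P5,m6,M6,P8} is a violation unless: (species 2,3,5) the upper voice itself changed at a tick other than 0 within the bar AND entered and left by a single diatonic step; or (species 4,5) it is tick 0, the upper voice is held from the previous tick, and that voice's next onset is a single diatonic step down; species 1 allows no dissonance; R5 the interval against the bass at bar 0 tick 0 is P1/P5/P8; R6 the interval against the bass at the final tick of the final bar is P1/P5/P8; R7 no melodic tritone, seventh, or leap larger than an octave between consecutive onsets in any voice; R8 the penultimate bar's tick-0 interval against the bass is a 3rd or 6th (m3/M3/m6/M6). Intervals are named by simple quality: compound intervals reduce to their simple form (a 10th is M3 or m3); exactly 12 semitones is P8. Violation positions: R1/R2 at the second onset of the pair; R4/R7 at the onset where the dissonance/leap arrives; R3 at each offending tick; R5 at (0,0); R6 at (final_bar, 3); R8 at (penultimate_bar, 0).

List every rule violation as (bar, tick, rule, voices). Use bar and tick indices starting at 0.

(7, 0, R7, (0,))
(8, 0, R1, (0, 1))

bar 0: v0=C3 v1=C4 downbeat P8
bar 1: v0=B2 v1=G3 downbeat m6
bar 2: v0=A2 v1=C3 downbeat m3
bar 3: v0=B2 v1=G3 downbeat m6
bar 4: v0=G2 v1=D3 downbeat P5
bar 5: v0=E2 v1=G2 downbeat m3
bar 6: v0=F2 v1=D3 downbeat M6
bar 7: v0=B2 v1=G3 downbeat m6
bar 8: v0=C3 v1=C4 downbeat P8
  -> R7 @ bar 7 tick 0 v(0,): F2->B2 leap 6st
  -> R1 @ bar 8 tick 0 v(0, 1): B2/B3 P8 -> C3/C4 P8 similar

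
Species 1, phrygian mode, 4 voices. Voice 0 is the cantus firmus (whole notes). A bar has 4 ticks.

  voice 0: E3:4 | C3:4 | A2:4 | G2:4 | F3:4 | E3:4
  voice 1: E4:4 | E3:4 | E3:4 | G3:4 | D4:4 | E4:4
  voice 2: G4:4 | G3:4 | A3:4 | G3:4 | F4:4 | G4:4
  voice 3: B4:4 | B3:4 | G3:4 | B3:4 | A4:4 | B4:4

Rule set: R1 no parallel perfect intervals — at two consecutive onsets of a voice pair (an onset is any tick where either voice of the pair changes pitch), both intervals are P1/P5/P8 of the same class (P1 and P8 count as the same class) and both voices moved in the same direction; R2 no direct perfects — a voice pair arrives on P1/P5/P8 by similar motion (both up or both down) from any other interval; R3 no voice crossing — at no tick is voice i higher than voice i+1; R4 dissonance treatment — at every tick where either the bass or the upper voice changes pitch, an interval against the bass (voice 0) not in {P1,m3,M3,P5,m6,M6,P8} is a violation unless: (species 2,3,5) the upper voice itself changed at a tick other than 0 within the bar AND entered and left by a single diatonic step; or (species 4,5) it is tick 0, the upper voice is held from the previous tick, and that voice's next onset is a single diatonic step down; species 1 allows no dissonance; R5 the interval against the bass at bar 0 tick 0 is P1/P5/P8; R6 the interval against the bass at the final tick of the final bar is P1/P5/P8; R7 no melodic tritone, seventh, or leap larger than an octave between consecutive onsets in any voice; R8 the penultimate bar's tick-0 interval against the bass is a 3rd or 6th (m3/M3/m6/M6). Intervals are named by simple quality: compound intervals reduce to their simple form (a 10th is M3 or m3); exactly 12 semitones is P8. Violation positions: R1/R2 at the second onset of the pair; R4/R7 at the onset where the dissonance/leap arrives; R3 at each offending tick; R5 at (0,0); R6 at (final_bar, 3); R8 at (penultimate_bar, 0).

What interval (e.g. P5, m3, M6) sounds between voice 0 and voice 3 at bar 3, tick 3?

M3

voice 0=G2 voice 3=B3 -> M3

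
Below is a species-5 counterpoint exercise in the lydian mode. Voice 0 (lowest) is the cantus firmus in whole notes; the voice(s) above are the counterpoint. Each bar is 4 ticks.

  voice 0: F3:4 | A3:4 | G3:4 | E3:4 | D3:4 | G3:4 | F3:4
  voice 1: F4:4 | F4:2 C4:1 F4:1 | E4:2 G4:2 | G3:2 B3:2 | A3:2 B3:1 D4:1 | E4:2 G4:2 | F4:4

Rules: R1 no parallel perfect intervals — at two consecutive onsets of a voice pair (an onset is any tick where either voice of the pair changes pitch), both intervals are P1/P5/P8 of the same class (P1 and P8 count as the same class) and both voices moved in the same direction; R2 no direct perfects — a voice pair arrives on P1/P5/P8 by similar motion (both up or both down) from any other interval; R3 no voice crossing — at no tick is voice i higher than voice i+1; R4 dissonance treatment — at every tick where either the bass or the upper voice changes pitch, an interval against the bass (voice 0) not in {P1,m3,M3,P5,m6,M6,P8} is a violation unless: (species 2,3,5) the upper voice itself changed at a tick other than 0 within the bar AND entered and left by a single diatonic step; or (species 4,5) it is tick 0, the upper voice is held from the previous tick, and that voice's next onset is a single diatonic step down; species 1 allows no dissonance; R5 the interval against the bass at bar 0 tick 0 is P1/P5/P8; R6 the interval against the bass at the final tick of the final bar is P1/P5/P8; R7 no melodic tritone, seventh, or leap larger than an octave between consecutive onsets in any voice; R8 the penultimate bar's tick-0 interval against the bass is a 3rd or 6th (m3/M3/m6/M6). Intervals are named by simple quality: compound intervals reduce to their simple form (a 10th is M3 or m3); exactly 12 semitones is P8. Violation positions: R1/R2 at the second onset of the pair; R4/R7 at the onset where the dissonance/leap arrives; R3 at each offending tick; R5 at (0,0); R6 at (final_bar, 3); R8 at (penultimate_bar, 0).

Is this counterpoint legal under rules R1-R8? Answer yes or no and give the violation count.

No (2 violations)

bar 0: v0=F3 v1=F4 (P8)
bar 1: v0=A3 v1=F4 (m6)
bar 2: v0=G3 v1=E4 (M6)
bar 3: v0=E3 v1=G3 (m3)
bar 4: v0=D3 v1=A3 (P5)
bar 5: v0=G3 v1=E4 (M6)
bar 6: v0=F3 v1=F4 (P8)
  R1 @ bar4.0: E3/B3 P5 -> D3/A3 P5 similar
  R1 @ bar6.0: G3/G4 P8 -> F3/F4 P8 similar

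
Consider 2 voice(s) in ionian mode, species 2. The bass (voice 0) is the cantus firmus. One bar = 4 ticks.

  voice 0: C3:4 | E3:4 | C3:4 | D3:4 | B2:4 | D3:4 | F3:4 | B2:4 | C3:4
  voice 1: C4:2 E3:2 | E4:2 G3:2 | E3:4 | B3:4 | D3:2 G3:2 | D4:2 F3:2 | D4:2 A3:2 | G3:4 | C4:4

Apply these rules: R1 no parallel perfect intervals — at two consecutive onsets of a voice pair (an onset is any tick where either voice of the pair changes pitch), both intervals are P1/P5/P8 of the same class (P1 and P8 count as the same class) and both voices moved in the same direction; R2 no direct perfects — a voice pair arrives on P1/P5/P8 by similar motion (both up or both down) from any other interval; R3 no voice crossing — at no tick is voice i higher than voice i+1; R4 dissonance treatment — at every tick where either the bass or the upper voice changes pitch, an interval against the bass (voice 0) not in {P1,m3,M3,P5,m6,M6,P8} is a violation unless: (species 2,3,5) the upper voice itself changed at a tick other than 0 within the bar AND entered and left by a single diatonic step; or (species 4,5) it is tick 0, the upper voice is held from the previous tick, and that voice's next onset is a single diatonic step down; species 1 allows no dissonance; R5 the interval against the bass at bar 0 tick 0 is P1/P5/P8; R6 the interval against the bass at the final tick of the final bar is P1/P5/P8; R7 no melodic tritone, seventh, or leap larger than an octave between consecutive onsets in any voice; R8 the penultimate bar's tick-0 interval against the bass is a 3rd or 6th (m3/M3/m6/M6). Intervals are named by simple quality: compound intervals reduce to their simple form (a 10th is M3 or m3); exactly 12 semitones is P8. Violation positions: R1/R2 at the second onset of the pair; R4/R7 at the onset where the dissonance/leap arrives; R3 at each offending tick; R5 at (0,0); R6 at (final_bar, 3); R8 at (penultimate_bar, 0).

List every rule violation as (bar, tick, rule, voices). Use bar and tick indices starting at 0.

bar 0: v0=C3 v1=C4 downbeat P8
bar 1: v0=E3 v1=E4 downbeat P8
bar 2: v0=C3 v1=E3 downbeat M3
bar 3: v0=D3 v1=B3 downbeat M6
bar 4: v0=B2 v1=D3 downbeat m3
bar 5: v0=D3 v1=D4 downbeat P8
bar 6: v0=F3 v1=D4 downbeat M6
bar 7: v0=B2 v1=G3 downbeat m6
bar 8: v0=C3 v1=C4 downbeat P8
  -> R2 @ bar 1 tick 0 v(0, 1): C3/E3 M3 -> E3/E4 P8 similar
  -> R2 @ bar 5 tick 0 v(0, 1): B2/G3 m6 -> D3/D4 P8 similar
  -> R7 @ bar 7 tick 0 v(0,): F3->B2 leap 6st
  -> R2 @ bar 8 tick 0 v(0, 1): B2/G3 m6 -> C3/C4 P8 similar

(1, 0, R2, (0, 1))
(5, 0, R2, (0, 1))
(7, 0, R7, (0,))
(8, 0, R2, (0, 1))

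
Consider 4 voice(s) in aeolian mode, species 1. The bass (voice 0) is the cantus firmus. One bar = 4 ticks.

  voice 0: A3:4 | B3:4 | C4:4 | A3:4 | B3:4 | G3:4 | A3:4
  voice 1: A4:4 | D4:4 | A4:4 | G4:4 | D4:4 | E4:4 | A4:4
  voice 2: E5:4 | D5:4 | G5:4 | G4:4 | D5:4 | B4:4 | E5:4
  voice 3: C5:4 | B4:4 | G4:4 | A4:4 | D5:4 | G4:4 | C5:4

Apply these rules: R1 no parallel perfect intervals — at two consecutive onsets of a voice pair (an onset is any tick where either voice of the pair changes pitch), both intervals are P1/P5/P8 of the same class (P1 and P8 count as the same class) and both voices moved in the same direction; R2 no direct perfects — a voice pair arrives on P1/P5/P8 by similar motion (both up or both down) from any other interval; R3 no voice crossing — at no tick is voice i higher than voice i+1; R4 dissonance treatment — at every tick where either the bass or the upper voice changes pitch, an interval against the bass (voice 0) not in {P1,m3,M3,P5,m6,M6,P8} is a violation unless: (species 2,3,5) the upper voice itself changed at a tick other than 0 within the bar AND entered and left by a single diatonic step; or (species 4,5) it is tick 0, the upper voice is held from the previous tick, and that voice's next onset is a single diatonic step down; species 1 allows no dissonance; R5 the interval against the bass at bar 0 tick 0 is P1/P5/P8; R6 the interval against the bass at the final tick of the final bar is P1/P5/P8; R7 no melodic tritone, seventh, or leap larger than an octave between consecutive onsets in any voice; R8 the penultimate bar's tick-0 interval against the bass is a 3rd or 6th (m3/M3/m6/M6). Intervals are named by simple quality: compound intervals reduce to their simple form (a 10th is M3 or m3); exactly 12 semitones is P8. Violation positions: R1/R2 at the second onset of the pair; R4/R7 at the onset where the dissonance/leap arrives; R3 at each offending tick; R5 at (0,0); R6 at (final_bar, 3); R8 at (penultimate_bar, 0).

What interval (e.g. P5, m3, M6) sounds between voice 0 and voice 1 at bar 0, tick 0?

P8

voice 0=A3 voice 1=A4 -> P8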